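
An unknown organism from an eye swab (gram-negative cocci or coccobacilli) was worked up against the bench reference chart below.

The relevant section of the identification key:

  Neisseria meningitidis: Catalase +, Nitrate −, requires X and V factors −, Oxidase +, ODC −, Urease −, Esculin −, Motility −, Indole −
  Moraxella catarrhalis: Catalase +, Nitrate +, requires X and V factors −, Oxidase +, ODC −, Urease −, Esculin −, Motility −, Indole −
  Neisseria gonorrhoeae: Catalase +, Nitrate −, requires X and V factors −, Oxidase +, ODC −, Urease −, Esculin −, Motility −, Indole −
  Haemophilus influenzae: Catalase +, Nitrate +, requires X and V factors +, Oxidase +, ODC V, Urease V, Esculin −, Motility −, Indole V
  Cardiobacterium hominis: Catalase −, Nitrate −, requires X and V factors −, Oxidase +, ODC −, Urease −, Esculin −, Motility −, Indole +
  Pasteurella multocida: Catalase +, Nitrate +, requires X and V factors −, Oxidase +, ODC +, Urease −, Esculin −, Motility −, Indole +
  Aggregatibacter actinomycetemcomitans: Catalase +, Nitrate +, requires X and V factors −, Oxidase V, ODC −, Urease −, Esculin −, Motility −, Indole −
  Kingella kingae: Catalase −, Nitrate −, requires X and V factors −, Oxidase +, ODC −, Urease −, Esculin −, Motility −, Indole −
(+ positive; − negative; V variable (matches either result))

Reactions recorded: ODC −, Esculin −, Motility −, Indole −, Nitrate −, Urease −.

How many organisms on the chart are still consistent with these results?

ODC −: excludes Pasteurella multocida — 7 left.
Esculin −: all 7 remaining candidates are consistent.
Motility −: all 7 remaining candidates are consistent.
Nitrate −: excludes Moraxella catarrhalis, Haemophilus influenzae, Aggregatibacter actinomycetemcomitans — 4 left.
Urease −: all 4 remaining candidates are consistent.
Indole −: excludes Cardiobacterium hominis — 3 left.
Still consistent: Kingella kingae, Neisseria gonorrhoeae, Neisseria meningitidis.

3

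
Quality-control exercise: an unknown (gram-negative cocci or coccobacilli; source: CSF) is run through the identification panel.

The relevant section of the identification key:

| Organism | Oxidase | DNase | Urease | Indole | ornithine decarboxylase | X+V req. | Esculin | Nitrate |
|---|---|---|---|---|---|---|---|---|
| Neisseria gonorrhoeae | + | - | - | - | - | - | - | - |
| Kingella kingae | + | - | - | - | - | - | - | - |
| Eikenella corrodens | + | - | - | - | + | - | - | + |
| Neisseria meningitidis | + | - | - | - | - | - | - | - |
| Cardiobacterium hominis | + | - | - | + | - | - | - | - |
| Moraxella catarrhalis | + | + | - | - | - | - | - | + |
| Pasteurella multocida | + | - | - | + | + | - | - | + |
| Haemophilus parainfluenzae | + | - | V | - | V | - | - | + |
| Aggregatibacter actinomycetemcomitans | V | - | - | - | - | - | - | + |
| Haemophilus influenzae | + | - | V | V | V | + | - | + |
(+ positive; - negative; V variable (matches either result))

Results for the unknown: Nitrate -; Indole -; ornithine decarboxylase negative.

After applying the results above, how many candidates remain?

ornithine decarboxylase -: excludes Eikenella corrodens, Pasteurella multocida — 8 left.
Nitrate -: excludes Moraxella catarrhalis, Haemophilus parainfluenzae, Aggregatibacter actinomycetemcomitans, Haemophilus influenzae — 4 left.
Indole -: excludes Cardiobacterium hominis — 3 left.
Still consistent: Kingella kingae, Neisseria gonorrhoeae, Neisseria meningitidis.

3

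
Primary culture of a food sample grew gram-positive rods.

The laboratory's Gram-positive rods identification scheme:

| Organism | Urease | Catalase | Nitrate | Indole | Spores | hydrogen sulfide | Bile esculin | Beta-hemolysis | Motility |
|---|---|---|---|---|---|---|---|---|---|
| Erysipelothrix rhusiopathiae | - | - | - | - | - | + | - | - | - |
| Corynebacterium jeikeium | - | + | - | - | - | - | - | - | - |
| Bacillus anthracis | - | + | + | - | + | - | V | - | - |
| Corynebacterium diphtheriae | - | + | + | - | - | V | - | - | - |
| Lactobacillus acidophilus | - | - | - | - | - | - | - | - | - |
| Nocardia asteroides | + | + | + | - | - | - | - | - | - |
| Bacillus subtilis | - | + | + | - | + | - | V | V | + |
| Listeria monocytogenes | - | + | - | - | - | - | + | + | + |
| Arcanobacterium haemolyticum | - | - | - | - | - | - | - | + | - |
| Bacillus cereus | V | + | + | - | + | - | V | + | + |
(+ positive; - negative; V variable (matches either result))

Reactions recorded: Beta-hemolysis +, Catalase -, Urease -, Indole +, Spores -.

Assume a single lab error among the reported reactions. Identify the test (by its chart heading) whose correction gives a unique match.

Indole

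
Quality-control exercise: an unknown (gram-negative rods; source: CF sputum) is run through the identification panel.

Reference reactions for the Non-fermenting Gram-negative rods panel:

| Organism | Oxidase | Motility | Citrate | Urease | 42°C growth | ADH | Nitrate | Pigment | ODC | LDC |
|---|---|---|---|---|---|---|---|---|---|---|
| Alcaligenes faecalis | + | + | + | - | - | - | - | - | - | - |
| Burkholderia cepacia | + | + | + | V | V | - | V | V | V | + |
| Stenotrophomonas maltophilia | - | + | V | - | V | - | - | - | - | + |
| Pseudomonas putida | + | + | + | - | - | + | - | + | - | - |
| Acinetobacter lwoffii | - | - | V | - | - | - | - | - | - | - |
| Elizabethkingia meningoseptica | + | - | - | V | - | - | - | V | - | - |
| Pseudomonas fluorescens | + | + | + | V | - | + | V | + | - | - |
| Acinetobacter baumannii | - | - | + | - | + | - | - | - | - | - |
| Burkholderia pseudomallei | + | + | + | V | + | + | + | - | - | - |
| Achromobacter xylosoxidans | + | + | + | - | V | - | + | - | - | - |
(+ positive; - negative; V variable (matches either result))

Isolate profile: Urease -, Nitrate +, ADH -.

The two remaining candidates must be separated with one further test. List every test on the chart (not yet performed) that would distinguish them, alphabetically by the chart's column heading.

LDC

ADH -: excludes Pseudomonas putida, Pseudomonas fluorescens, Burkholderia pseudomallei — 7 left.
Urease -: all 7 remaining candidates are consistent.
Nitrate +: excludes 5 organisms — 2 left.
Two candidates remain: Achromobacter xylosoxidans and Burkholderia cepacia.
  Oxidase: + vs + — same for both, does not separate.
  Motility: + vs + — same for both, does not separate.
  Citrate: + vs + — same for both, does not separate.
  42°C growth: V vs V — variable for at least one, does not separate.
  Pigment: - vs V — variable for at least one, does not separate.
  ODC: - vs V — variable for at least one, does not separate.
  LDC: Achromobacter xylosoxidans -, Burkholderia cepacia + — discriminates.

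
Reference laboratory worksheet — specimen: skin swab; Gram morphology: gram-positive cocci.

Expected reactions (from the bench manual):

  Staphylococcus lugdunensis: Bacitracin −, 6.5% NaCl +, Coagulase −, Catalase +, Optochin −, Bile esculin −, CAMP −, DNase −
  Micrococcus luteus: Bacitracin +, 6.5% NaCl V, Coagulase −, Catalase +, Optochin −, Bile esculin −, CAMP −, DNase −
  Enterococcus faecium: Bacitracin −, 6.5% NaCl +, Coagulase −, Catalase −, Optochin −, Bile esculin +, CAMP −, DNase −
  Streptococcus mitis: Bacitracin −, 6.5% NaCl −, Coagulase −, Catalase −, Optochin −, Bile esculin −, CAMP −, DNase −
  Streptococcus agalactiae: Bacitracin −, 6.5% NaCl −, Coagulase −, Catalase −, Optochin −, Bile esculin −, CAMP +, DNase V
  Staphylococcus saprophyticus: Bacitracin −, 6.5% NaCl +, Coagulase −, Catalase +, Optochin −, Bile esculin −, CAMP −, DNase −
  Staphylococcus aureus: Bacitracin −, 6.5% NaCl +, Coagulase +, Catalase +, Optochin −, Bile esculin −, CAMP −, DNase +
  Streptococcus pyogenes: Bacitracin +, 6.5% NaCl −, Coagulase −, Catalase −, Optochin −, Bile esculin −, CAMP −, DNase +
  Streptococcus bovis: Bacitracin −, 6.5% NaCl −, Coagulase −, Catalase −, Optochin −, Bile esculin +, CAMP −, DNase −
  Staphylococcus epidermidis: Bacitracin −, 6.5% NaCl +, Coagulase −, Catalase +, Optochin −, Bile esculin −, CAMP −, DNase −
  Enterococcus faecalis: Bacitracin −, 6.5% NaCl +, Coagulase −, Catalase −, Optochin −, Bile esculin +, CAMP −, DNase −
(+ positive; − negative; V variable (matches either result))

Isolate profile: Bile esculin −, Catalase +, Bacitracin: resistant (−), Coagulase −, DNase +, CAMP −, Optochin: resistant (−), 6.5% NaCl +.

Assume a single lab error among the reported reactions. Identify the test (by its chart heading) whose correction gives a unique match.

Coagulase

As reported, no row in the chart matches all 8 reactions.
Reversing Coagulase (to +) → unique match: Staphylococcus aureus.
Reversing Bile esculin → still no organism matches.
Reversing DNase → 3 organisms match (not unique).
Reversing Catalase → still no organism matches.
Reversing CAMP → still no organism matches.
Reversing Bacitracin → still no organism matches.
Reversing 6.5% NaCl → still no organism matches.
Reversing Optochin → still no organism matches.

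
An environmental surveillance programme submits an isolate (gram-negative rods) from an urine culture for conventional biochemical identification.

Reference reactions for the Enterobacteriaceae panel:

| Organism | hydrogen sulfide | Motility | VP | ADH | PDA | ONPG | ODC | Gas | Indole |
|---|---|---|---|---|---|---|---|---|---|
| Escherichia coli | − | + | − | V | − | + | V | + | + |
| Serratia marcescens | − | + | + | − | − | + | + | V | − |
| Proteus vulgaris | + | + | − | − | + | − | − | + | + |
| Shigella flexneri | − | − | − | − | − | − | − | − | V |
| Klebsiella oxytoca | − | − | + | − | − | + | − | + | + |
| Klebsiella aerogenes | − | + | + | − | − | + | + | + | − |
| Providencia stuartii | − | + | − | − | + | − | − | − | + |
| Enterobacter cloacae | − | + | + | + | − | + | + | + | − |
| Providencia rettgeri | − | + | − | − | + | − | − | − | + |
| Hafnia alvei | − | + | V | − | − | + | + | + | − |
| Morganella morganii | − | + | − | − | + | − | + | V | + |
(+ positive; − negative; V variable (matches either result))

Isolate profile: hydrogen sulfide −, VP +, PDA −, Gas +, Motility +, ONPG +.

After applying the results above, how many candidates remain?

4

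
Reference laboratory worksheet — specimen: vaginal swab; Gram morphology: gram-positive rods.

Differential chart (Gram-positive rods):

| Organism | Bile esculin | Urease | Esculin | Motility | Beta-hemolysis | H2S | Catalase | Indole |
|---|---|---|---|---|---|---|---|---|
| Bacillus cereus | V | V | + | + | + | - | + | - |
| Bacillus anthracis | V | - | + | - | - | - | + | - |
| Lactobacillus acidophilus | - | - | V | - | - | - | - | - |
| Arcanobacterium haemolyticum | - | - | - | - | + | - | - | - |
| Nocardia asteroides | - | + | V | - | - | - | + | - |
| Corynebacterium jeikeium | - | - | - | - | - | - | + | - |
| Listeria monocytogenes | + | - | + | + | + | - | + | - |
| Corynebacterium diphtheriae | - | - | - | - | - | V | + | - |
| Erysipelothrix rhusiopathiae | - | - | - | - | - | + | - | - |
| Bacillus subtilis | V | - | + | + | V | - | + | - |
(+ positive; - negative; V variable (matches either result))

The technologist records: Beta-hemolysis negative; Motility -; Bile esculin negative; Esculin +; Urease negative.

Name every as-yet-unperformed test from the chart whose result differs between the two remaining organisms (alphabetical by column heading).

Catalase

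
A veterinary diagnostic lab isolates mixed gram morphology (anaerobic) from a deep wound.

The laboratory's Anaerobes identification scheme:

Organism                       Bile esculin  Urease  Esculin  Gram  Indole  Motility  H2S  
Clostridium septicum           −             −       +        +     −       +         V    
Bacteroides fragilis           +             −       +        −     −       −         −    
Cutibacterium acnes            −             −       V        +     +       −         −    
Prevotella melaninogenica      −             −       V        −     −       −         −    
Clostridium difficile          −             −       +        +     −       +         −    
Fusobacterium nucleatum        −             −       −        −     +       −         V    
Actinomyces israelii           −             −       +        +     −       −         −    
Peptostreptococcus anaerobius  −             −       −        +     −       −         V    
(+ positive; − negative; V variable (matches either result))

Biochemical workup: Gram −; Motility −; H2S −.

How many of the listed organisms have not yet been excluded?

Gram −: excludes 5 organisms — 3 left.
H2S −: all 3 remaining candidates are consistent.
Motility −: all 3 remaining candidates are consistent.
Still consistent: Bacteroides fragilis, Fusobacterium nucleatum, Prevotella melaninogenica.

3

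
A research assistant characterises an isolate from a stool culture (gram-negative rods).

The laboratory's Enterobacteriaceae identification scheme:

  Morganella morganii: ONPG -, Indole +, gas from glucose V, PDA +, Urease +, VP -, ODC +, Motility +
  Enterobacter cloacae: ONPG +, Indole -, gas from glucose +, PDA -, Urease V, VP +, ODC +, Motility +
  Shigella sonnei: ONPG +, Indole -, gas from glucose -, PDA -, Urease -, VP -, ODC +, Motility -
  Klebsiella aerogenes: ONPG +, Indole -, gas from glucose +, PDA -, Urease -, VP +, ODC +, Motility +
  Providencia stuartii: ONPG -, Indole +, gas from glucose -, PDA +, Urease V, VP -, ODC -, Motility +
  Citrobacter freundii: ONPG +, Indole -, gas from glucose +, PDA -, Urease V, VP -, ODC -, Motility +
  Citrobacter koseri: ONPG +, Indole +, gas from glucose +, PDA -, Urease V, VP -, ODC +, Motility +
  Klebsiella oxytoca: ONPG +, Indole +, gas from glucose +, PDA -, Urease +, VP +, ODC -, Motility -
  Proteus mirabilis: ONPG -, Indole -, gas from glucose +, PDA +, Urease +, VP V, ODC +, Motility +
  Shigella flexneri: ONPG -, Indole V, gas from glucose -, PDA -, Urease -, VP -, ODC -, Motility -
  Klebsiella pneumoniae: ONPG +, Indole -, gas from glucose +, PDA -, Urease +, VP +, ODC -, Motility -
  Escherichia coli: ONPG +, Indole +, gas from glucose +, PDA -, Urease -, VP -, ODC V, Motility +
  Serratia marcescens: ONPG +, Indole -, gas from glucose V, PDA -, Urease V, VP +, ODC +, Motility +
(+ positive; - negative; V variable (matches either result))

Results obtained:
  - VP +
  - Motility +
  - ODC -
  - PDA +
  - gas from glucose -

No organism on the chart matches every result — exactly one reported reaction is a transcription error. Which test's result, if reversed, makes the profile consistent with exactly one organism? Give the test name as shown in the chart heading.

As reported, no row in the chart matches all 5 reactions.
Reversing VP (to -) → unique match: Providencia stuartii.
Reversing Motility → still no organism matches.
Reversing gas from glucose → still no organism matches.
Reversing PDA → still no organism matches.
Reversing ODC → still no organism matches.

VP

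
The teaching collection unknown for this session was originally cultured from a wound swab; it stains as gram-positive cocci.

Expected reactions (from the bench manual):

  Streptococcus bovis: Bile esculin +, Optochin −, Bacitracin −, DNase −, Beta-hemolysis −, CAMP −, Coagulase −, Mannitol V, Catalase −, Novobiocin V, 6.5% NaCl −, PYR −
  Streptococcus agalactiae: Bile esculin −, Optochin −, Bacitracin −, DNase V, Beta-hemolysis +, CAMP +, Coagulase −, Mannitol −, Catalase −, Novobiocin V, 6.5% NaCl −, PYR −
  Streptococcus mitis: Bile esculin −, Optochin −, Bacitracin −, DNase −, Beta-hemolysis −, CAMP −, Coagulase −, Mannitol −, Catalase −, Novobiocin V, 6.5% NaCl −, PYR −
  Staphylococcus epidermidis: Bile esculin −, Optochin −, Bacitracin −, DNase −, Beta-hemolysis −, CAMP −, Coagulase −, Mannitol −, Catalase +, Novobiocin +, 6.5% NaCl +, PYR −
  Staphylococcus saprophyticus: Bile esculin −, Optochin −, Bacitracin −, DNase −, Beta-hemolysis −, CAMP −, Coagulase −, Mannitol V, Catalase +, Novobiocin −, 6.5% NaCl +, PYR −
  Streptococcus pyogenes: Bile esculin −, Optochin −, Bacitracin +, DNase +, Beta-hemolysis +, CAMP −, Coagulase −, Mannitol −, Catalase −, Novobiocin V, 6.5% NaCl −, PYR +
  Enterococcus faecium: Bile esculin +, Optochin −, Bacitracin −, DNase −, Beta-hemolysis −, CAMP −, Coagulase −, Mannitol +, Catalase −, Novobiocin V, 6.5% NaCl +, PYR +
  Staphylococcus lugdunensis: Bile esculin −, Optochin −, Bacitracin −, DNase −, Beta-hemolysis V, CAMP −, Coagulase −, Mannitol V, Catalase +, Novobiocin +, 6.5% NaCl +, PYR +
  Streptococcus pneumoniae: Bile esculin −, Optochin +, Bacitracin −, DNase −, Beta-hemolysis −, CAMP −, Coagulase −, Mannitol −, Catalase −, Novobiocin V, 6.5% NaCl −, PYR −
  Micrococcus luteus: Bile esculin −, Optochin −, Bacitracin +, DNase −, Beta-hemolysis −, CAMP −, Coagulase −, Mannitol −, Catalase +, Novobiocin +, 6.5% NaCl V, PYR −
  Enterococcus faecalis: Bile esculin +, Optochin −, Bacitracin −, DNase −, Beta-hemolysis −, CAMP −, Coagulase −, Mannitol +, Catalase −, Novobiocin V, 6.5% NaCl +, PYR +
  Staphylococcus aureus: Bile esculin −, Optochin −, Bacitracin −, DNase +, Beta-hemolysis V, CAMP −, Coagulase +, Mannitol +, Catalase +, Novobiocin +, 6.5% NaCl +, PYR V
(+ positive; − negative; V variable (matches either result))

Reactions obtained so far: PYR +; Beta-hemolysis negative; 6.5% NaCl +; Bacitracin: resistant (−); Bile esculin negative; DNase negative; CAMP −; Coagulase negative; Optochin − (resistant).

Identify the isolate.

Staphylococcus lugdunensis

CAMP −: excludes Streptococcus agalactiae — 11 left.
6.5% NaCl +: excludes Streptococcus bovis, Streptococcus mitis, Streptococcus pyogenes, Streptococcus pneumoniae — 7 left.
Beta-hemolysis −: all 7 remaining candidates are consistent.
Bacitracin −: excludes Micrococcus luteus — 6 left.
Optochin −: all 6 remaining candidates are consistent.
DNase −: excludes Staphylococcus aureus — 5 left.
PYR +: excludes Staphylococcus epidermidis, Staphylococcus saprophyticus — 3 left.
Bile esculin −: excludes Enterococcus faecium, Enterococcus faecalis — 1 left.
Coagulase −: the one remaining candidate is consistent.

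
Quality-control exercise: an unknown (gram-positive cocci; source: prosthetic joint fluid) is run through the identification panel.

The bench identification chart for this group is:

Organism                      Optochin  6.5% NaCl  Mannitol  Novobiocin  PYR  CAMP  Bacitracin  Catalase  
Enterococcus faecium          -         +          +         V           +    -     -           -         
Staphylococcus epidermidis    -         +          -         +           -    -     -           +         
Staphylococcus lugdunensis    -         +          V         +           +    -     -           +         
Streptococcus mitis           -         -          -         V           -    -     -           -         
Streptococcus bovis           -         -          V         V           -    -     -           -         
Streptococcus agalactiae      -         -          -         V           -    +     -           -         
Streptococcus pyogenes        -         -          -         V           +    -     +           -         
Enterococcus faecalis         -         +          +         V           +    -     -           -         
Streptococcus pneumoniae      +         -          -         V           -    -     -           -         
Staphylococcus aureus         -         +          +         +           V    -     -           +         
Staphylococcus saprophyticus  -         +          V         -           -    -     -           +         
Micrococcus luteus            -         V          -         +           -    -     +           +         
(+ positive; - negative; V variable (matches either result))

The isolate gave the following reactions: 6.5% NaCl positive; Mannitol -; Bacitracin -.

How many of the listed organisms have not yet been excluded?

6.5% NaCl +: excludes 5 organisms — 7 left.
Mannitol -: excludes Enterococcus faecium, Enterococcus faecalis, Staphylococcus aureus — 4 left.
Bacitracin -: excludes Micrococcus luteus — 3 left.
Still consistent: Staphylococcus epidermidis, Staphylococcus lugdunensis, Staphylococcus saprophyticus.

3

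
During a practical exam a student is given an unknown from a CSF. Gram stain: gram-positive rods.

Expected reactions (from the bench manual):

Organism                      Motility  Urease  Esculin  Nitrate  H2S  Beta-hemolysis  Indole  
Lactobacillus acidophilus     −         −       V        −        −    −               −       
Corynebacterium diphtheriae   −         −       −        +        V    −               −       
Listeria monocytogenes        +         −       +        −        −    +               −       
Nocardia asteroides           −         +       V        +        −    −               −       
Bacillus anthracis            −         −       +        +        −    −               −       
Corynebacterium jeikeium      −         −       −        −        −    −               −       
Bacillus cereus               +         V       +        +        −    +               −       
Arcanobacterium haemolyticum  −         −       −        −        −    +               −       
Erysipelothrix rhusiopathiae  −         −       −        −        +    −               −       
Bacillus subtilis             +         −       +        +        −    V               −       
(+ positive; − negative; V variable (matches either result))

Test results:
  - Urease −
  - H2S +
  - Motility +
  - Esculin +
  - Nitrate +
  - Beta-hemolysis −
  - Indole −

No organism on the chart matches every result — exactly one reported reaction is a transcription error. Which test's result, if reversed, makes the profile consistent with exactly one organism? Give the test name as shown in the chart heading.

As reported, no row in the chart matches all 7 reactions.
Reversing Beta-hemolysis → still no organism matches.
Reversing Urease → still no organism matches.
Reversing Indole → still no organism matches.
Reversing Nitrate → still no organism matches.
Reversing H2S (to −) → unique match: Bacillus subtilis.
Reversing Motility → still no organism matches.
Reversing Esculin → still no organism matches.

H2S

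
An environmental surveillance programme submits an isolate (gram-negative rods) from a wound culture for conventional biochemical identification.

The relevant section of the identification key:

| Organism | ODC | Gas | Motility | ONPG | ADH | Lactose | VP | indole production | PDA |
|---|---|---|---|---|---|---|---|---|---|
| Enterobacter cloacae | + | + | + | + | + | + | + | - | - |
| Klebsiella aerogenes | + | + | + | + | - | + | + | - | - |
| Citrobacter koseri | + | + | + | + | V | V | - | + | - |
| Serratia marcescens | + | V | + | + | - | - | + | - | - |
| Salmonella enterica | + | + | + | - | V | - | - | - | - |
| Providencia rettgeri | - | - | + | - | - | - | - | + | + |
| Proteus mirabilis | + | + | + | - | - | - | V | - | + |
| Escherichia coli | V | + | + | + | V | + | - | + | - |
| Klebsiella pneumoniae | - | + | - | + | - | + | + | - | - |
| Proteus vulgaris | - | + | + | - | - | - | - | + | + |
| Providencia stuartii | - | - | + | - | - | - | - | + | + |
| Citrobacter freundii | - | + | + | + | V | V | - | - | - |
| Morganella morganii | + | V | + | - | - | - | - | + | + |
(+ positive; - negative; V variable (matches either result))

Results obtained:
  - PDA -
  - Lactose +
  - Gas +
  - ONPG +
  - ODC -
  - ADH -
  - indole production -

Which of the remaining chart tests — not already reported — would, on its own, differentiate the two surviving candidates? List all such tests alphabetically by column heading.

ODC -: excludes 7 organisms — 6 left.
Gas +: excludes Providencia rettgeri, Providencia stuartii — 4 left.
ADH -: all 4 remaining candidates are consistent.
ONPG +: excludes Proteus vulgaris — 3 left.
Lactose +: all 3 remaining candidates are consistent.
PDA -: all 3 remaining candidates are consistent.
indole production -: excludes Escherichia coli — 2 left.
Two candidates remain: Citrobacter freundii and Klebsiella pneumoniae.
  Motility: Citrobacter freundii +, Klebsiella pneumoniae - — discriminates.
  VP: Citrobacter freundii -, Klebsiella pneumoniae + — discriminates.

Motility, VP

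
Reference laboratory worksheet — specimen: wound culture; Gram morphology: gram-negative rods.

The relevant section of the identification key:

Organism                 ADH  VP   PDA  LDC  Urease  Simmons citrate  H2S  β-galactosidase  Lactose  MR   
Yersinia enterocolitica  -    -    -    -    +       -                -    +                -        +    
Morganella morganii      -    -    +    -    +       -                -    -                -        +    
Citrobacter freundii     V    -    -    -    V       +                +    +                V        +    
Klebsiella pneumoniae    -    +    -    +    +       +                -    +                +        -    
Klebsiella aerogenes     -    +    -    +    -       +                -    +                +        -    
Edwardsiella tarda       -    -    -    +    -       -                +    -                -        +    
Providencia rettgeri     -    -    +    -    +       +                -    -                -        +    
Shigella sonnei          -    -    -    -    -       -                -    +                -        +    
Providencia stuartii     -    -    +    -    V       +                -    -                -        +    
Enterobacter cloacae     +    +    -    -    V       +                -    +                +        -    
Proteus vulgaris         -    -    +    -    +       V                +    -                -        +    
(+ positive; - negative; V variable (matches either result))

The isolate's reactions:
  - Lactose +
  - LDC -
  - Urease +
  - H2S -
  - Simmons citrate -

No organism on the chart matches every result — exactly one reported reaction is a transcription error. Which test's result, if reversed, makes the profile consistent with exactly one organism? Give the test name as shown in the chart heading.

As reported, no row in the chart matches all 5 reactions.
Reversing Lactose → 2 organisms match (not unique).
Reversing Simmons citrate (to +) → unique match: Enterobacter cloacae.
Reversing H2S → still no organism matches.
Reversing Urease → still no organism matches.
Reversing LDC → still no organism matches.

Simmons citrate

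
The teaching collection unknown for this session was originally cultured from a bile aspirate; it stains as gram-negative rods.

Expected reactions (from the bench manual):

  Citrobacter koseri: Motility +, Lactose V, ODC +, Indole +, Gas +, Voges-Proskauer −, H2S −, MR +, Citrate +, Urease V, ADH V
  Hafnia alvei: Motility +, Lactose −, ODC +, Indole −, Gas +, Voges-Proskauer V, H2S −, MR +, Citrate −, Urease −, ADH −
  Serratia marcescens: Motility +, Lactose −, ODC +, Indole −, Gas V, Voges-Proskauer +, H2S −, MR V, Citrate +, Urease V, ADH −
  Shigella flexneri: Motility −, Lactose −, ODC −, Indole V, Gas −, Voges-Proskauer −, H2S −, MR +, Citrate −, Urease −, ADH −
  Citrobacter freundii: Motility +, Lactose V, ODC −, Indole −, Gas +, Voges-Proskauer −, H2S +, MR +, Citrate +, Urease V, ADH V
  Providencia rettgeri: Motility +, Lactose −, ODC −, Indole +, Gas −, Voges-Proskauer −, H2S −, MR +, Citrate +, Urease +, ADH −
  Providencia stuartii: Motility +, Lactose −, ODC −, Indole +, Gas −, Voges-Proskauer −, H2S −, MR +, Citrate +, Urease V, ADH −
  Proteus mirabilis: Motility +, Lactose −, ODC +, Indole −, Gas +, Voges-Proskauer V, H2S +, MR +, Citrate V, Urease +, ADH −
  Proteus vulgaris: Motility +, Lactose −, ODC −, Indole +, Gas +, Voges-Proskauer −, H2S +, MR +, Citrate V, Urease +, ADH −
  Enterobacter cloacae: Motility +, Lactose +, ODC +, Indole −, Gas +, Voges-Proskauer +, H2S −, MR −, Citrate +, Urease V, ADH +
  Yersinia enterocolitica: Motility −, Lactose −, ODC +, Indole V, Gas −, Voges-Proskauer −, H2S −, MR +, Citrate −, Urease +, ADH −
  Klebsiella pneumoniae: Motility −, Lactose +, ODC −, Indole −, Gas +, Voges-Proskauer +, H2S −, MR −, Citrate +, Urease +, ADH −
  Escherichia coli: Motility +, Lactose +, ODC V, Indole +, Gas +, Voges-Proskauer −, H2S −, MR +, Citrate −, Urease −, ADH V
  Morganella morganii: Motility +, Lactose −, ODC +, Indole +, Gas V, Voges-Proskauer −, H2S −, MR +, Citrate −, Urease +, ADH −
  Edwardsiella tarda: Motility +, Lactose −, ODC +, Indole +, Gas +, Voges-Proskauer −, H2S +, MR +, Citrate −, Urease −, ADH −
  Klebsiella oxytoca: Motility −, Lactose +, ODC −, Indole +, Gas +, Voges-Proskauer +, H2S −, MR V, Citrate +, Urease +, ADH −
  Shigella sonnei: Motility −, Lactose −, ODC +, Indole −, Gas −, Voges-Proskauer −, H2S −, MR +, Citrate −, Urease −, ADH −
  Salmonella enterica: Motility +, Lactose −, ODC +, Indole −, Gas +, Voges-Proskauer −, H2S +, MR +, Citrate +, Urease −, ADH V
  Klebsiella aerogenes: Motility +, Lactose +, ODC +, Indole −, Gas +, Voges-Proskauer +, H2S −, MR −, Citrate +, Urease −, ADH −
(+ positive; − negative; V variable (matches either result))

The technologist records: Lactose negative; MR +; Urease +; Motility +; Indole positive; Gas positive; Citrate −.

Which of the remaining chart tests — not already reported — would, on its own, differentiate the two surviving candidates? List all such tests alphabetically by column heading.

H2S, ODC

Citrate −: excludes 10 organisms — 9 left.
MR +: all 9 remaining candidates are consistent.
Gas +: excludes Shigella flexneri, Yersinia enterocolitica, Shigella sonnei — 6 left.
Motility +: all 6 remaining candidates are consistent.
Urease +: excludes Hafnia alvei, Escherichia coli, Edwardsiella tarda — 3 left.
Lactose −: all 3 remaining candidates are consistent.
Indole +: excludes Proteus mirabilis — 2 left.
Two candidates remain: Morganella morganii and Proteus vulgaris.
  ODC: Morganella morganii +, Proteus vulgaris − — discriminates.
  Voges-Proskauer: − vs − — same for both, does not separate.
  H2S: Morganella morganii −, Proteus vulgaris + — discriminates.
  ADH: − vs − — same for both, does not separate.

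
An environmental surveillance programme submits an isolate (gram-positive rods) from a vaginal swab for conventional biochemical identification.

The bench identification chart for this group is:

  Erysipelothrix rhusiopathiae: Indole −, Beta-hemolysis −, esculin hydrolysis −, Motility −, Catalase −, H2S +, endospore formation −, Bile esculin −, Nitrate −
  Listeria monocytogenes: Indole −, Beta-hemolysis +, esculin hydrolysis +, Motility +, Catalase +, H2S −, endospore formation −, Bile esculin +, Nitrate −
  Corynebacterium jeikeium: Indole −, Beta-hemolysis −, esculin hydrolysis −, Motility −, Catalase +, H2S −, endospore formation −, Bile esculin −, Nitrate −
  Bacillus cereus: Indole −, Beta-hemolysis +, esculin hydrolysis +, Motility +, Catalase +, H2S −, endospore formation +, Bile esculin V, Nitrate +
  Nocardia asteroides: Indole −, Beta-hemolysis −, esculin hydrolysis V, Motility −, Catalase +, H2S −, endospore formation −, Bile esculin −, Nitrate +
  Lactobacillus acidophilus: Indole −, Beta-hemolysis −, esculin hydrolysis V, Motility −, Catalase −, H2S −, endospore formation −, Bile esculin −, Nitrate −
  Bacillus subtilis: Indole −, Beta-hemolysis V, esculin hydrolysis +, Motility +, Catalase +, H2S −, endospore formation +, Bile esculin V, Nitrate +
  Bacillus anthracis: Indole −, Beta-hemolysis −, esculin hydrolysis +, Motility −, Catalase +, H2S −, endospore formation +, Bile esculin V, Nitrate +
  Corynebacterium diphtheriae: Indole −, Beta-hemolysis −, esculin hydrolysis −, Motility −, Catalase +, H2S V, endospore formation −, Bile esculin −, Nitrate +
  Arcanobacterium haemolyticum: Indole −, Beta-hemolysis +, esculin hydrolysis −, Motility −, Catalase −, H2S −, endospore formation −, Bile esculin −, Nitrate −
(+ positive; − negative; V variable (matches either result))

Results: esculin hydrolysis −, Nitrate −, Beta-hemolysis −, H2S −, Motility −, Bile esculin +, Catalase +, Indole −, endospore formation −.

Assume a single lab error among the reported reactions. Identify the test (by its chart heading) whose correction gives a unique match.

As reported, no row in the chart matches all 9 reactions.
Reversing Indole → still no organism matches.
Reversing Nitrate → still no organism matches.
Reversing H2S → still no organism matches.
Reversing Bile esculin (to −) → unique match: Corynebacterium jeikeium.
Reversing Motility → still no organism matches.
Reversing endospore formation → still no organism matches.
Reversing Beta-hemolysis → still no organism matches.
Reversing Catalase → still no organism matches.
Reversing esculin hydrolysis → still no organism matches.

Bile esculin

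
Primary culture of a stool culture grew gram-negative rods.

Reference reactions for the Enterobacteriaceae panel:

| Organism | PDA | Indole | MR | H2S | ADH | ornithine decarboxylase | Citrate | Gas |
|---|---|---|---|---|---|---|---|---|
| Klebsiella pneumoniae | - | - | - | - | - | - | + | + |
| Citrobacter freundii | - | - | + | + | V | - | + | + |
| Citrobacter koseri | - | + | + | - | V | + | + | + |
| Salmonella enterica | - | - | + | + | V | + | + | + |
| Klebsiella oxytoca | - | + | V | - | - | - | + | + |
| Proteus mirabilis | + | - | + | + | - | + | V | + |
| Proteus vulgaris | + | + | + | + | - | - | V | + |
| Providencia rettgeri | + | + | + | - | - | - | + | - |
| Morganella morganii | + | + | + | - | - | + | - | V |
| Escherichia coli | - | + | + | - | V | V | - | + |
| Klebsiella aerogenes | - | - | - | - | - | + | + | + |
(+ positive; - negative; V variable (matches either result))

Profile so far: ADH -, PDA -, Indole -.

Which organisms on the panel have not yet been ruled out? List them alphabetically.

Citrobacter freundii, Klebsiella aerogenes, Klebsiella pneumoniae, Salmonella enterica

Indole -: excludes 6 organisms — 5 left.
ADH -: all 5 remaining candidates are consistent.
PDA -: excludes Proteus mirabilis — 4 left.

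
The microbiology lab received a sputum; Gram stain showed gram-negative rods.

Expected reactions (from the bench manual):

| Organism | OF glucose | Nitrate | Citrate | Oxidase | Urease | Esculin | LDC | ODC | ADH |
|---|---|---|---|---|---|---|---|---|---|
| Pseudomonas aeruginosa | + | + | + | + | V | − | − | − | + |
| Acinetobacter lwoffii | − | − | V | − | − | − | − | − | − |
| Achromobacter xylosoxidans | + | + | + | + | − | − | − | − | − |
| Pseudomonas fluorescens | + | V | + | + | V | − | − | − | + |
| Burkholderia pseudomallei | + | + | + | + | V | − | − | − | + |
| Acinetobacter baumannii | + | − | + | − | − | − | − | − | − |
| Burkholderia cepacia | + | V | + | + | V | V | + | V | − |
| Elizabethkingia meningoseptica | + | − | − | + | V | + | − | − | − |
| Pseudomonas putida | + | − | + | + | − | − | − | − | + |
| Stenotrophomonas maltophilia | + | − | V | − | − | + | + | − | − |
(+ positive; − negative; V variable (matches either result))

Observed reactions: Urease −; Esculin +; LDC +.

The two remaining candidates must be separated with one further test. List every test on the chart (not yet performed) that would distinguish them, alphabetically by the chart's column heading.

Oxidase

Esculin +: excludes 7 organisms — 3 left.
LDC +: excludes Elizabethkingia meningoseptica — 2 left.
Urease −: all 2 remaining candidates are consistent.
Two candidates remain: Burkholderia cepacia and Stenotrophomonas maltophilia.
  OF glucose: + vs + — same for both, does not separate.
  Nitrate: V vs − — variable for at least one, does not separate.
  Citrate: + vs V — variable for at least one, does not separate.
  Oxidase: Burkholderia cepacia +, Stenotrophomonas maltophilia − — discriminates.
  ODC: V vs − — variable for at least one, does not separate.
  ADH: − vs − — same for both, does not separate.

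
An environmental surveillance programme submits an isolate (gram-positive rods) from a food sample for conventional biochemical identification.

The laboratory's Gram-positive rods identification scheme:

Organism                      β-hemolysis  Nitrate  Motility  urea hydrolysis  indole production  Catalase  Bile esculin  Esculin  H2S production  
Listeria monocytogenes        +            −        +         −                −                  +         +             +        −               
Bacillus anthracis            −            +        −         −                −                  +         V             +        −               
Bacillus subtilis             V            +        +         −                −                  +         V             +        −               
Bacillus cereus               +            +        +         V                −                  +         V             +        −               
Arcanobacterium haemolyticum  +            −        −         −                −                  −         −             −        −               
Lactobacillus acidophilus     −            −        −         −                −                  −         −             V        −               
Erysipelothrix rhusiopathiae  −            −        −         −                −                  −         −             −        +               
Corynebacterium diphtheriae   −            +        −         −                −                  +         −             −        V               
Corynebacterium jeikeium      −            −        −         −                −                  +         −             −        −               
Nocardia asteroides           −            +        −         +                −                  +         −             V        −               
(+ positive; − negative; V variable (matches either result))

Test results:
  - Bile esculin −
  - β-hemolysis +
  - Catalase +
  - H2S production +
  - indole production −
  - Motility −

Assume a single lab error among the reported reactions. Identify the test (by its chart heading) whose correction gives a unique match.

As reported, no row in the chart matches all 6 reactions.
Reversing indole production → still no organism matches.
Reversing β-hemolysis (to −) → unique match: Corynebacterium diphtheriae.
Reversing Bile esculin → still no organism matches.
Reversing Catalase → still no organism matches.
Reversing Motility → still no organism matches.
Reversing H2S production → still no organism matches.

β-hemolysis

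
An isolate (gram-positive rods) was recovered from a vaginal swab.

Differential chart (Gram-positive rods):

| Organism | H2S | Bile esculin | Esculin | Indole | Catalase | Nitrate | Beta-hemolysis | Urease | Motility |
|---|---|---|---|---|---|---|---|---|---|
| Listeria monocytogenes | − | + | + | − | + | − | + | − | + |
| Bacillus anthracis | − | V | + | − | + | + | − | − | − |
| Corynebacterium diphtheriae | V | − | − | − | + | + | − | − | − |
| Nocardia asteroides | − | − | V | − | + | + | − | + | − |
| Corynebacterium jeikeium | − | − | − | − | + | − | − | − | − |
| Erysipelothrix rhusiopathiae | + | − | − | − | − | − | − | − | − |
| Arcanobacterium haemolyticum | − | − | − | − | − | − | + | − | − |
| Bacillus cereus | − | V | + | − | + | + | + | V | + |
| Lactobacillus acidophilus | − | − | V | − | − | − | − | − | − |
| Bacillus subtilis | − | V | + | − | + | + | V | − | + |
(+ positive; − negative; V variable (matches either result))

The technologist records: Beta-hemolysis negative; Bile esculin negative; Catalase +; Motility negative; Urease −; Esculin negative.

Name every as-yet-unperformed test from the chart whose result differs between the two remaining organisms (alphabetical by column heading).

Motility −: excludes Listeria monocytogenes, Bacillus cereus, Bacillus subtilis — 7 left.
Catalase +: excludes Erysipelothrix rhusiopathiae, Arcanobacterium haemolyticum, Lactobacillus acidophilus — 4 left.
Beta-hemolysis −: all 4 remaining candidates are consistent.
Urease −: excludes Nocardia asteroides — 3 left.
Bile esculin −: all 3 remaining candidates are consistent.
Esculin −: excludes Bacillus anthracis — 2 left.
Two candidates remain: Corynebacterium diphtheriae and Corynebacterium jeikeium.
  H2S: V vs − — variable for at least one, does not separate.
  Indole: − vs − — same for both, does not separate.
  Nitrate: Corynebacterium diphtheriae +, Corynebacterium jeikeium − — discriminates.

Nitrate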